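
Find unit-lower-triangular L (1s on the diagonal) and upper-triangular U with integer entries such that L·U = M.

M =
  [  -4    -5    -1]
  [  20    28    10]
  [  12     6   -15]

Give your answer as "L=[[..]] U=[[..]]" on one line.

L=[[1,0,0],[-5,1,0],[-3,-3,1]] U=[[-4,-5,-1],[0,3,5],[0,0,-3]]

  row1 -= -5·row0 → [0,3,5]
  row2 -= -3·row0 → [0,-9,-18]
  row2 -= -3·row1 → [0,0,-3]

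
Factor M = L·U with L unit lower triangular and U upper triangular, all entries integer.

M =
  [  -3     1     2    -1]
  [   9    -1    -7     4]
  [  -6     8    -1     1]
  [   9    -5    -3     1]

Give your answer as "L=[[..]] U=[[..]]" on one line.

L=[[1,0,0,0],[-3,1,0,0],[2,3,1,0],[-3,-1,-1,1]] U=[[-3,1,2,-1],[0,2,-1,1],[0,0,-2,0],[0,0,0,-1]]

  r1 -= -3·r0 → [0,2,-1,1]
  r2 -= 2·r0 → [0,6,-5,3]
  r3 -= -3·r0 → [0,-2,3,-2]
  r2 -= 3·r1 → [0,0,-2,0]
  r3 -= -1·r1 → [0,0,2,-1]
  r3 -= -1·r2 → [0,0,0,-1]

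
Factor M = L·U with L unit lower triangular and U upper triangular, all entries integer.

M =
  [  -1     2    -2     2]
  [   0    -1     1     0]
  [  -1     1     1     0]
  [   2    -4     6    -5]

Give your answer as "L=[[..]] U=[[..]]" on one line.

L=[[1,0,0,0],[0,1,0,0],[1,1,1,0],[-2,0,1,1]] U=[[-1,2,-2,2],[0,-1,1,0],[0,0,2,-2],[0,0,0,1]]

  row1 -= 0·row0 → [0,-1,1,0]
  row2 -= 1·row0 → [0,-1,3,-2]
  row3 -= -2·row0 → [0,0,2,-1]
  row2 -= 1·row1 → [0,0,2,-2]
  row3 -= 0·row1 → [0,0,2,-1]
  row3 -= 1·row2 → [0,0,0,1]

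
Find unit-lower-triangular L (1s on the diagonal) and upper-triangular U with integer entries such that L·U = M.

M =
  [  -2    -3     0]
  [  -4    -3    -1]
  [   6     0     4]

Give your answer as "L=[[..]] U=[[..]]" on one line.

  R1 -= 2·R0 → [0,3,-1]
  R2 -= -3·R0 → [0,-9,4]
  R2 -= -3·R1 → [0,0,1]

L=[[1,0,0],[2,1,0],[-3,-3,1]] U=[[-2,-3,0],[0,3,-1],[0,0,1]]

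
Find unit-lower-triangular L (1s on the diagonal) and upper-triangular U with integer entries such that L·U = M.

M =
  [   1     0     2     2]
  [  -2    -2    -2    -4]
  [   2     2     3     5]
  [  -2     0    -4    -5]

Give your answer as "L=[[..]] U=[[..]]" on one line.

  R1 -= -2·R0 → [0,-2,2,0]
  R2 -= 2·R0 → [0,2,-1,1]
  R3 -= -2·R0 → [0,0,0,-1]
  R2 -= -1·R1 → [0,0,1,1]
  R3 -= 0·R1 → [0,0,0,-1]
  R3 -= 0·R2 → [0,0,0,-1]

L=[[1,0,0,0],[-2,1,0,0],[2,-1,1,0],[-2,0,0,1]] U=[[1,0,2,2],[0,-2,2,0],[0,0,1,1],[0,0,0,-1]]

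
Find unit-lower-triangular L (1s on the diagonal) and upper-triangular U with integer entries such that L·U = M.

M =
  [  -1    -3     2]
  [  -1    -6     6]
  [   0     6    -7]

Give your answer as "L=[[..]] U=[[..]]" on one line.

  R1 -= 1·R0 → [0,-3,4]
  R2 -= 0·R0 → [0,6,-7]
  R2 -= -2·R1 → [0,0,1]

L=[[1,0,0],[1,1,0],[0,-2,1]] U=[[-1,-3,2],[0,-3,4],[0,0,1]]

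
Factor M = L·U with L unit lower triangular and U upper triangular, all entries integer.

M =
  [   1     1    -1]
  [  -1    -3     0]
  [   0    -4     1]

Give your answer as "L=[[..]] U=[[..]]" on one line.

  r1 -= -1·r0 → [0,-2,-1]
  r2 -= 0·r0 → [0,-4,1]
  r2 -= 2·r1 → [0,0,3]

L=[[1,0,0],[-1,1,0],[0,2,1]] U=[[1,1,-1],[0,-2,-1],[0,0,3]]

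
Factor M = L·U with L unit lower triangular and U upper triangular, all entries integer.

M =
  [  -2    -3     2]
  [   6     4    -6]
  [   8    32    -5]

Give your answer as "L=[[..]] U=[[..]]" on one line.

L=[[1,0,0],[-3,1,0],[-4,-4,1]] U=[[-2,-3,2],[0,-5,0],[0,0,3]]

  R1 -= -3·R0 → [0,-5,0]
  R2 -= -4·R0 → [0,20,3]
  R2 -= -4·R1 → [0,0,3]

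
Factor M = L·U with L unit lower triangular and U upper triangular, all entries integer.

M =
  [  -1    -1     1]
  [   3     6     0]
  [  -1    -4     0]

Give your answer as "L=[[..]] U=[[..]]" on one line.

L=[[1,0,0],[-3,1,0],[1,-1,1]] U=[[-1,-1,1],[0,3,3],[0,0,2]]

  row1 -= -3·row0 → [0,3,3]
  row2 -= 1·row0 → [0,-3,-1]
  row2 -= -1·row1 → [0,0,2]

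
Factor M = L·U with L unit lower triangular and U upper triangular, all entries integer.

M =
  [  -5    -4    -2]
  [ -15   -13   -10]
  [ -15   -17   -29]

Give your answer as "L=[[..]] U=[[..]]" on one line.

L=[[1,0,0],[3,1,0],[3,5,1]] U=[[-5,-4,-2],[0,-1,-4],[0,0,-3]]

  row1 -= 3·row0 → [0,-1,-4]
  row2 -= 3·row0 → [0,-5,-23]
  row2 -= 5·row1 → [0,0,-3]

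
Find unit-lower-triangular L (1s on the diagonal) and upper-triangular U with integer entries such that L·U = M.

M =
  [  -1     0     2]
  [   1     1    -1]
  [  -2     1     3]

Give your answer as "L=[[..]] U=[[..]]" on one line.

L=[[1,0,0],[-1,1,0],[2,1,1]] U=[[-1,0,2],[0,1,1],[0,0,-2]]

  r1 -= -1·r0 → [0,1,1]
  r2 -= 2·r0 → [0,1,-1]
  r2 -= 1·r1 → [0,0,-2]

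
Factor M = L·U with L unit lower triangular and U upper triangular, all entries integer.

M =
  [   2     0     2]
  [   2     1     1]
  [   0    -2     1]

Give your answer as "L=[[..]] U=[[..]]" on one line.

L=[[1,0,0],[1,1,0],[0,-2,1]] U=[[2,0,2],[0,1,-1],[0,0,-1]]

  r1 -= 1·r0 → [0,1,-1]
  r2 -= 0·r0 → [0,-2,1]
  r2 -= -2·r1 → [0,0,-1]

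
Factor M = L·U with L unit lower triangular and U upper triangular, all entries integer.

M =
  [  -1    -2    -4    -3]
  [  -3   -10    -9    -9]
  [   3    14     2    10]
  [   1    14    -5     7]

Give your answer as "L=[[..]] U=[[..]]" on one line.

L=[[1,0,0,0],[3,1,0,0],[-3,-2,1,0],[-1,-3,0,1]] U=[[-1,-2,-4,-3],[0,-4,3,0],[0,0,-4,1],[0,0,0,4]]

  row1 -= 3·row0 → [0,-4,3,0]
  row2 -= -3·row0 → [0,8,-10,1]
  row3 -= -1·row0 → [0,12,-9,4]
  row2 -= -2·row1 → [0,0,-4,1]
  row3 -= -3·row1 → [0,0,0,4]
  row3 -= 0·row2 → [0,0,0,4]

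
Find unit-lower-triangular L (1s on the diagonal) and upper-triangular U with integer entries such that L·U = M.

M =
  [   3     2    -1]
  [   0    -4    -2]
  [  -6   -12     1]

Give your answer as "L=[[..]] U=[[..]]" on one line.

  row1 -= 0·row0 → [0,-4,-2]
  row2 -= -2·row0 → [0,-8,-1]
  row2 -= 2·row1 → [0,0,3]

L=[[1,0,0],[0,1,0],[-2,2,1]] U=[[3,2,-1],[0,-4,-2],[0,0,3]]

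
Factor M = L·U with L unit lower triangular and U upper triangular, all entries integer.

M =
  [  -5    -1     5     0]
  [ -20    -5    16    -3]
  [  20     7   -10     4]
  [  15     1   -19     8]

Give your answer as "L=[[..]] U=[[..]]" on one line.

L=[[1,0,0,0],[4,1,0,0],[-4,-3,1,0],[-3,2,-2,1]] U=[[-5,-1,5,0],[0,-1,-4,-3],[0,0,-2,-5],[0,0,0,4]]

  r1 -= 4·r0 → [0,-1,-4,-3]
  r2 -= -4·r0 → [0,3,10,4]
  r3 -= -3·r0 → [0,-2,-4,8]
  r2 -= -3·r1 → [0,0,-2,-5]
  r3 -= 2·r1 → [0,0,4,14]
  r3 -= -2·r2 → [0,0,0,4]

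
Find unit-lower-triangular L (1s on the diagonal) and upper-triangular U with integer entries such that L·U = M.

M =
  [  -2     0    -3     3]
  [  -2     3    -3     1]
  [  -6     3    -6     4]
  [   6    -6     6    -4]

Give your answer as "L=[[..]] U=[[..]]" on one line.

  r1 -= 1·r0 → [0,3,0,-2]
  r2 -= 3·r0 → [0,3,3,-5]
  r3 -= -3·r0 → [0,-6,-3,5]
  r2 -= 1·r1 → [0,0,3,-3]
  r3 -= -2·r1 → [0,0,-3,1]
  r3 -= -1·r2 → [0,0,0,-2]

L=[[1,0,0,0],[1,1,0,0],[3,1,1,0],[-3,-2,-1,1]] U=[[-2,0,-3,3],[0,3,0,-2],[0,0,3,-3],[0,0,0,-2]]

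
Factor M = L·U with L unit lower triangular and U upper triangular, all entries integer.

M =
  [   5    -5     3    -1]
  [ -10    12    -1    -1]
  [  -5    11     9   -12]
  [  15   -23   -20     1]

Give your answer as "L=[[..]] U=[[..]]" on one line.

  row1 -= -2·row0 → [0,2,5,-3]
  row2 -= -1·row0 → [0,6,12,-13]
  row3 -= 3·row0 → [0,-8,-29,4]
  row2 -= 3·row1 → [0,0,-3,-4]
  row3 -= -4·row1 → [0,0,-9,-8]
  row3 -= 3·row2 → [0,0,0,4]

L=[[1,0,0,0],[-2,1,0,0],[-1,3,1,0],[3,-4,3,1]] U=[[5,-5,3,-1],[0,2,5,-3],[0,0,-3,-4],[0,0,0,4]]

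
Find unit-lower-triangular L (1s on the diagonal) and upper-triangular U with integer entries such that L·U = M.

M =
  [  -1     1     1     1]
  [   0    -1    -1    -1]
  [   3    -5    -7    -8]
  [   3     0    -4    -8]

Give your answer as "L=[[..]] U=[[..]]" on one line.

  r1 -= 0·r0 → [0,-1,-1,-1]
  r2 -= -3·r0 → [0,-2,-4,-5]
  r3 -= -3·r0 → [0,3,-1,-5]
  r2 -= 2·r1 → [0,0,-2,-3]
  r3 -= -3·r1 → [0,0,-4,-8]
  r3 -= 2·r2 → [0,0,0,-2]

L=[[1,0,0,0],[0,1,0,0],[-3,2,1,0],[-3,-3,2,1]] U=[[-1,1,1,1],[0,-1,-1,-1],[0,0,-2,-3],[0,0,0,-2]]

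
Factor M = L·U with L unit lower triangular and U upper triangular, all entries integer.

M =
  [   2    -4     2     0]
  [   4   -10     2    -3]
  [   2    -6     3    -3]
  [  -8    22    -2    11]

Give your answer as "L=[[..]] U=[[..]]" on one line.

L=[[1,0,0,0],[2,1,0,0],[1,1,1,0],[-4,-3,0,1]] U=[[2,-4,2,0],[0,-2,-2,-3],[0,0,3,0],[0,0,0,2]]

  r1 -= 2·r0 → [0,-2,-2,-3]
  r2 -= 1·r0 → [0,-2,1,-3]
  r3 -= -4·r0 → [0,6,6,11]
  r2 -= 1·r1 → [0,0,3,0]
  r3 -= -3·r1 → [0,0,0,2]
  r3 -= 0·r2 → [0,0,0,2]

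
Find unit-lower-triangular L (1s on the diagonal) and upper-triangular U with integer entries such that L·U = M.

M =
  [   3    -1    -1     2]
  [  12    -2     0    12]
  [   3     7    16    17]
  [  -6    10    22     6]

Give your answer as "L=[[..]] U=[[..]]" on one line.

  R1 -= 4·R0 → [0,2,4,4]
  R2 -= 1·R0 → [0,8,17,15]
  R3 -= -2·R0 → [0,8,20,10]
  R2 -= 4·R1 → [0,0,1,-1]
  R3 -= 4·R1 → [0,0,4,-6]
  R3 -= 4·R2 → [0,0,0,-2]

L=[[1,0,0,0],[4,1,0,0],[1,4,1,0],[-2,4,4,1]] U=[[3,-1,-1,2],[0,2,4,4],[0,0,1,-1],[0,0,0,-2]]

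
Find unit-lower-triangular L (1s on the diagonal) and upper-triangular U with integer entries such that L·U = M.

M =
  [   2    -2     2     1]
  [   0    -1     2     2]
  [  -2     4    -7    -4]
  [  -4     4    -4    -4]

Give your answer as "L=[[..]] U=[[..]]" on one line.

L=[[1,0,0,0],[0,1,0,0],[-1,-2,1,0],[-2,0,0,1]] U=[[2,-2,2,1],[0,-1,2,2],[0,0,-1,1],[0,0,0,-2]]

  r1 -= 0·r0 → [0,-1,2,2]
  r2 -= -1·r0 → [0,2,-5,-3]
  r3 -= -2·r0 → [0,0,0,-2]
  r2 -= -2·r1 → [0,0,-1,1]
  r3 -= 0·r1 → [0,0,0,-2]
  r3 -= 0·r2 → [0,0,0,-2]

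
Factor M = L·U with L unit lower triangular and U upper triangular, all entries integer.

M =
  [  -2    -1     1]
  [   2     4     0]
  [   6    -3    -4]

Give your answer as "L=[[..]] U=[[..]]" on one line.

  row1 -= -1·row0 → [0,3,1]
  row2 -= -3·row0 → [0,-6,-1]
  row2 -= -2·row1 → [0,0,1]

L=[[1,0,0],[-1,1,0],[-3,-2,1]] U=[[-2,-1,1],[0,3,1],[0,0,1]]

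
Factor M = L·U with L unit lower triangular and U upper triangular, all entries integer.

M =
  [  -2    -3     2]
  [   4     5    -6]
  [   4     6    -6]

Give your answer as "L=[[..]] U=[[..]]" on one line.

  row1 -= -2·row0 → [0,-1,-2]
  row2 -= -2·row0 → [0,0,-2]
  row2 -= 0·row1 → [0,0,-2]

L=[[1,0,0],[-2,1,0],[-2,0,1]] U=[[-2,-3,2],[0,-1,-2],[0,0,-2]]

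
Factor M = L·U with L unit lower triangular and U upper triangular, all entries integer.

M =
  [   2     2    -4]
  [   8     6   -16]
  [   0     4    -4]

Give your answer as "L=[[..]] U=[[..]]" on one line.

L=[[1,0,0],[4,1,0],[0,-2,1]] U=[[2,2,-4],[0,-2,0],[0,0,-4]]

  row1 -= 4·row0 → [0,-2,0]
  row2 -= 0·row0 → [0,4,-4]
  row2 -= -2·row1 → [0,0,-4]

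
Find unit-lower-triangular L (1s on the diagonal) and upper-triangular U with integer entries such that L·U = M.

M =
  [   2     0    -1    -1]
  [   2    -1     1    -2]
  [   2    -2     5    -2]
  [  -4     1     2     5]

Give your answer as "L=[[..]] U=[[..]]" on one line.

  row1 -= 1·row0 → [0,-1,2,-1]
  row2 -= 1·row0 → [0,-2,6,-1]
  row3 -= -2·row0 → [0,1,0,3]
  row2 -= 2·row1 → [0,0,2,1]
  row3 -= -1·row1 → [0,0,2,2]
  row3 -= 1·row2 → [0,0,0,1]

L=[[1,0,0,0],[1,1,0,0],[1,2,1,0],[-2,-1,1,1]] U=[[2,0,-1,-1],[0,-1,2,-1],[0,0,2,1],[0,0,0,1]]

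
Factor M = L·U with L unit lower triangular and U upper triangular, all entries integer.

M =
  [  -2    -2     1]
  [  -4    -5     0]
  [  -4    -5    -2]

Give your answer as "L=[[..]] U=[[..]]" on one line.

  row1 -= 2·row0 → [0,-1,-2]
  row2 -= 2·row0 → [0,-1,-4]
  row2 -= 1·row1 → [0,0,-2]

L=[[1,0,0],[2,1,0],[2,1,1]] U=[[-2,-2,1],[0,-1,-2],[0,0,-2]]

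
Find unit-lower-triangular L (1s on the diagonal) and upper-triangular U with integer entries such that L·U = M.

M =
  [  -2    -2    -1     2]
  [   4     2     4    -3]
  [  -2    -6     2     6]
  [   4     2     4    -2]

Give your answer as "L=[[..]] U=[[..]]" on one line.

  row1 -= -2·row0 → [0,-2,2,1]
  row2 -= 1·row0 → [0,-4,3,4]
  row3 -= -2·row0 → [0,-2,2,2]
  row2 -= 2·row1 → [0,0,-1,2]
  row3 -= 1·row1 → [0,0,0,1]
  row3 -= 0·row2 → [0,0,0,1]

L=[[1,0,0,0],[-2,1,0,0],[1,2,1,0],[-2,1,0,1]] U=[[-2,-2,-1,2],[0,-2,2,1],[0,0,-1,2],[0,0,0,1]]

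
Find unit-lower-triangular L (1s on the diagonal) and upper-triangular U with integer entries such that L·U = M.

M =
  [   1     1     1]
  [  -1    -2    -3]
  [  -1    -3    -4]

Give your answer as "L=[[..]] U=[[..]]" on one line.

  r1 -= -1·r0 → [0,-1,-2]
  r2 -= -1·r0 → [0,-2,-3]
  r2 -= 2·r1 → [0,0,1]

L=[[1,0,0],[-1,1,0],[-1,2,1]] U=[[1,1,1],[0,-1,-2],[0,0,1]]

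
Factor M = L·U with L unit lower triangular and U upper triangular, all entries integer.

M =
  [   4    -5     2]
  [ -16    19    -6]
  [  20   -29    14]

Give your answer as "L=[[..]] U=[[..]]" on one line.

  R1 -= -4·R0 → [0,-1,2]
  R2 -= 5·R0 → [0,-4,4]
  R2 -= 4·R1 → [0,0,-4]

L=[[1,0,0],[-4,1,0],[5,4,1]] U=[[4,-5,2],[0,-1,2],[0,0,-4]]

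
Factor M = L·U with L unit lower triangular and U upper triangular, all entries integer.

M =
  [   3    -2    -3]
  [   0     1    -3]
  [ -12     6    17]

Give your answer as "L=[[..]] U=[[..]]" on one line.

L=[[1,0,0],[0,1,0],[-4,-2,1]] U=[[3,-2,-3],[0,1,-3],[0,0,-1]]

  R1 -= 0·R0 → [0,1,-3]
  R2 -= -4·R0 → [0,-2,5]
  R2 -= -2·R1 → [0,0,-1]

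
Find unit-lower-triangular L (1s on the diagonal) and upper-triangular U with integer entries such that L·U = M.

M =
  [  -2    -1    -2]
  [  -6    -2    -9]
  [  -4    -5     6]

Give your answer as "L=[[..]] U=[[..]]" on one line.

  row1 -= 3·row0 → [0,1,-3]
  row2 -= 2·row0 → [0,-3,10]
  row2 -= -3·row1 → [0,0,1]

L=[[1,0,0],[3,1,0],[2,-3,1]] U=[[-2,-1,-2],[0,1,-3],[0,0,1]]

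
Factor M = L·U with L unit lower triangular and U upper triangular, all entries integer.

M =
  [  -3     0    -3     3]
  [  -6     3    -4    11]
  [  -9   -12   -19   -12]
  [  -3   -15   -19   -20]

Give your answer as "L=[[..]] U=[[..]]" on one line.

  r1 -= 2·r0 → [0,3,2,5]
  r2 -= 3·r0 → [0,-12,-10,-21]
  r3 -= 1·r0 → [0,-15,-16,-23]
  r2 -= -4·r1 → [0,0,-2,-1]
  r3 -= -5·r1 → [0,0,-6,2]
  r3 -= 3·r2 → [0,0,0,5]

L=[[1,0,0,0],[2,1,0,0],[3,-4,1,0],[1,-5,3,1]] U=[[-3,0,-3,3],[0,3,2,5],[0,0,-2,-1],[0,0,0,5]]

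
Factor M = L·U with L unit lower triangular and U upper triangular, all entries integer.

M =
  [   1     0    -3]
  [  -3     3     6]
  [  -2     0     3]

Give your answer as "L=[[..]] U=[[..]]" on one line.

  R1 -= -3·R0 → [0,3,-3]
  R2 -= -2·R0 → [0,0,-3]
  R2 -= 0·R1 → [0,0,-3]

L=[[1,0,0],[-3,1,0],[-2,0,1]] U=[[1,0,-3],[0,3,-3],[0,0,-3]]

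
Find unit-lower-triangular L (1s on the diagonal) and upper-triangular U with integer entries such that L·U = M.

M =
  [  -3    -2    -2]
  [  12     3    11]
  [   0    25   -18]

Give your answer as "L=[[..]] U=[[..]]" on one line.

L=[[1,0,0],[-4,1,0],[0,-5,1]] U=[[-3,-2,-2],[0,-5,3],[0,0,-3]]

  row1 -= -4·row0 → [0,-5,3]
  row2 -= 0·row0 → [0,25,-18]
  row2 -= -5·row1 → [0,0,-3]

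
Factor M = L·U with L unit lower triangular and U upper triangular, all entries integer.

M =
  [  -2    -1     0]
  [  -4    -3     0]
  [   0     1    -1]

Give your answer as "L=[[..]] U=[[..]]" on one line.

L=[[1,0,0],[2,1,0],[0,-1,1]] U=[[-2,-1,0],[0,-1,0],[0,0,-1]]

  row1 -= 2·row0 → [0,-1,0]
  row2 -= 0·row0 → [0,1,-1]
  row2 -= -1·row1 → [0,0,-1]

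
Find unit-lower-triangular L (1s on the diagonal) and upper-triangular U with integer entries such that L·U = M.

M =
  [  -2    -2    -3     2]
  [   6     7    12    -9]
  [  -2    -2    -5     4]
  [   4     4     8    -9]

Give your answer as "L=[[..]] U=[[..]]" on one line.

  R1 -= -3·R0 → [0,1,3,-3]
  R2 -= 1·R0 → [0,0,-2,2]
  R3 -= -2·R0 → [0,0,2,-5]
  R2 -= 0·R1 → [0,0,-2,2]
  R3 -= 0·R1 → [0,0,2,-5]
  R3 -= -1·R2 → [0,0,0,-3]

L=[[1,0,0,0],[-3,1,0,0],[1,0,1,0],[-2,0,-1,1]] U=[[-2,-2,-3,2],[0,1,3,-3],[0,0,-2,2],[0,0,0,-3]]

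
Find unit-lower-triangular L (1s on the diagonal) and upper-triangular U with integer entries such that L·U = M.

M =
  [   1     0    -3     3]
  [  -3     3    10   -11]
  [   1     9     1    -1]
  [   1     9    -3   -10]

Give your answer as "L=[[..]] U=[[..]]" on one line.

L=[[1,0,0,0],[-3,1,0,0],[1,3,1,0],[1,3,-3,1]] U=[[1,0,-3,3],[0,3,1,-2],[0,0,1,2],[0,0,0,-1]]

  R1 -= -3·R0 → [0,3,1,-2]
  R2 -= 1·R0 → [0,9,4,-4]
  R3 -= 1·R0 → [0,9,0,-13]
  R2 -= 3·R1 → [0,0,1,2]
  R3 -= 3·R1 → [0,0,-3,-7]
  R3 -= -3·R2 → [0,0,0,-1]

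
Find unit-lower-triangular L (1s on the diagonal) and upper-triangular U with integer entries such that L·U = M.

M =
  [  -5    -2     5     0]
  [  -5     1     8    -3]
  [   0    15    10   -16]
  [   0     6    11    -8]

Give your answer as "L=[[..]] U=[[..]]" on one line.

L=[[1,0,0,0],[1,1,0,0],[0,5,1,0],[0,2,-1,1]] U=[[-5,-2,5,0],[0,3,3,-3],[0,0,-5,-1],[0,0,0,-3]]

  row1 -= 1·row0 → [0,3,3,-3]
  row2 -= 0·row0 → [0,15,10,-16]
  row3 -= 0·row0 → [0,6,11,-8]
  row2 -= 5·row1 → [0,0,-5,-1]
  row3 -= 2·row1 → [0,0,5,-2]
  row3 -= -1·row2 → [0,0,0,-3]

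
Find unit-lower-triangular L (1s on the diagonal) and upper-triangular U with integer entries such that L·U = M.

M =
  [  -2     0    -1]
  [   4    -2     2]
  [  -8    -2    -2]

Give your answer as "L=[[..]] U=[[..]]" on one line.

L=[[1,0,0],[-2,1,0],[4,1,1]] U=[[-2,0,-1],[0,-2,0],[0,0,2]]

  row1 -= -2·row0 → [0,-2,0]
  row2 -= 4·row0 → [0,-2,2]
  row2 -= 1·row1 → [0,0,2]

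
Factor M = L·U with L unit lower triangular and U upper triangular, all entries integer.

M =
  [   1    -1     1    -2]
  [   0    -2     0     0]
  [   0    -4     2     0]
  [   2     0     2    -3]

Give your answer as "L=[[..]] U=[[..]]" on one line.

L=[[1,0,0,0],[0,1,0,0],[0,2,1,0],[2,-1,0,1]] U=[[1,-1,1,-2],[0,-2,0,0],[0,0,2,0],[0,0,0,1]]

  R1 -= 0·R0 → [0,-2,0,0]
  R2 -= 0·R0 → [0,-4,2,0]
  R3 -= 2·R0 → [0,2,0,1]
  R2 -= 2·R1 → [0,0,2,0]
  R3 -= -1·R1 → [0,0,0,1]
  R3 -= 0·R2 → [0,0,0,1]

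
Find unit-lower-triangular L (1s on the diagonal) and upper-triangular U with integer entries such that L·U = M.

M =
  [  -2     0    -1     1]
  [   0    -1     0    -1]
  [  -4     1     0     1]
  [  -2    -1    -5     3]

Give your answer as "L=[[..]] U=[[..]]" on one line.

L=[[1,0,0,0],[0,1,0,0],[2,-1,1,0],[1,1,-2,1]] U=[[-2,0,-1,1],[0,-1,0,-1],[0,0,2,-2],[0,0,0,-1]]

  R1 -= 0·R0 → [0,-1,0,-1]
  R2 -= 2·R0 → [0,1,2,-1]
  R3 -= 1·R0 → [0,-1,-4,2]
  R2 -= -1·R1 → [0,0,2,-2]
  R3 -= 1·R1 → [0,0,-4,3]
  R3 -= -2·R2 → [0,0,0,-1]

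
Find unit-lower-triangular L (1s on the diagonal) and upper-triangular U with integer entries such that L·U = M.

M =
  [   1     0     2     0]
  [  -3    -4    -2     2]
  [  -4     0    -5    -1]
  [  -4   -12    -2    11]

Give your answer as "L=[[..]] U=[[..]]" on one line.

L=[[1,0,0,0],[-3,1,0,0],[-4,0,1,0],[-4,3,-2,1]] U=[[1,0,2,0],[0,-4,4,2],[0,0,3,-1],[0,0,0,3]]

  row1 -= -3·row0 → [0,-4,4,2]
  row2 -= -4·row0 → [0,0,3,-1]
  row3 -= -4·row0 → [0,-12,6,11]
  row2 -= 0·row1 → [0,0,3,-1]
  row3 -= 3·row1 → [0,0,-6,5]
  row3 -= -2·row2 → [0,0,0,3]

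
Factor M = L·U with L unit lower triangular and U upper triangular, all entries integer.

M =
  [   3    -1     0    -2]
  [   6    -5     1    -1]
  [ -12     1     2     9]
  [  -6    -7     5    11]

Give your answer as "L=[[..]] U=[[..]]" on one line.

  r1 -= 2·r0 → [0,-3,1,3]
  r2 -= -4·r0 → [0,-3,2,1]
  r3 -= -2·r0 → [0,-9,5,7]
  r2 -= 1·r1 → [0,0,1,-2]
  r3 -= 3·r1 → [0,0,2,-2]
  r3 -= 2·r2 → [0,0,0,2]

L=[[1,0,0,0],[2,1,0,0],[-4,1,1,0],[-2,3,2,1]] U=[[3,-1,0,-2],[0,-3,1,3],[0,0,1,-2],[0,0,0,2]]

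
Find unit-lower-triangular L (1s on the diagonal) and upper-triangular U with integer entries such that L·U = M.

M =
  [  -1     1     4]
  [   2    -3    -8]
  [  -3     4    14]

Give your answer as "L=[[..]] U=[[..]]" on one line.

L=[[1,0,0],[-2,1,0],[3,-1,1]] U=[[-1,1,4],[0,-1,0],[0,0,2]]

  row1 -= -2·row0 → [0,-1,0]
  row2 -= 3·row0 → [0,1,2]
  row2 -= -1·row1 → [0,0,2]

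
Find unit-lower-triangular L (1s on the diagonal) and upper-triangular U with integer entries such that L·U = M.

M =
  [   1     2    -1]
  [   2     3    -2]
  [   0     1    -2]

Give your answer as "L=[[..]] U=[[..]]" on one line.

L=[[1,0,0],[2,1,0],[0,-1,1]] U=[[1,2,-1],[0,-1,0],[0,0,-2]]

  row1 -= 2·row0 → [0,-1,0]
  row2 -= 0·row0 → [0,1,-2]
  row2 -= -1·row1 → [0,0,-2]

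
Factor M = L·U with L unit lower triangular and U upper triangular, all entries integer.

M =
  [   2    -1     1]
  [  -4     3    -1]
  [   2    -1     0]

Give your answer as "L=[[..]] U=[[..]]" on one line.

  R1 -= -2·R0 → [0,1,1]
  R2 -= 1·R0 → [0,0,-1]
  R2 -= 0·R1 → [0,0,-1]

L=[[1,0,0],[-2,1,0],[1,0,1]] U=[[2,-1,1],[0,1,1],[0,0,-1]]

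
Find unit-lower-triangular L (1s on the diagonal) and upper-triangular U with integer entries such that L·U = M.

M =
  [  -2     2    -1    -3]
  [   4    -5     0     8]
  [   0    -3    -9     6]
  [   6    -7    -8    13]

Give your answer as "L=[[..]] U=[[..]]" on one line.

  r1 -= -2·r0 → [0,-1,-2,2]
  r2 -= 0·r0 → [0,-3,-9,6]
  r3 -= -3·r0 → [0,-1,-11,4]
  r2 -= 3·r1 → [0,0,-3,0]
  r3 -= 1·r1 → [0,0,-9,2]
  r3 -= 3·r2 → [0,0,0,2]

L=[[1,0,0,0],[-2,1,0,0],[0,3,1,0],[-3,1,3,1]] U=[[-2,2,-1,-3],[0,-1,-2,2],[0,0,-3,0],[0,0,0,2]]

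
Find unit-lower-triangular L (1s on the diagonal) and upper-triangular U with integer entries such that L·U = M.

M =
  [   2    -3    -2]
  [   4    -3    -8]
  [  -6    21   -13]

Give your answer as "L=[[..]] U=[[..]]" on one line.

L=[[1,0,0],[2,1,0],[-3,4,1]] U=[[2,-3,-2],[0,3,-4],[0,0,-3]]

  row1 -= 2·row0 → [0,3,-4]
  row2 -= -3·row0 → [0,12,-19]
  row2 -= 4·row1 → [0,0,-3]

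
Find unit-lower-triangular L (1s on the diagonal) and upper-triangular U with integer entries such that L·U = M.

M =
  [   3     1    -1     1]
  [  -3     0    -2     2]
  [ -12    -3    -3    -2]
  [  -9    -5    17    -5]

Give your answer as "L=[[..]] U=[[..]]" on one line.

  R1 -= -1·R0 → [0,1,-3,3]
  R2 -= -4·R0 → [0,1,-7,2]
  R3 -= -3·R0 → [0,-2,14,-2]
  R2 -= 1·R1 → [0,0,-4,-1]
  R3 -= -2·R1 → [0,0,8,4]
  R3 -= -2·R2 → [0,0,0,2]

L=[[1,0,0,0],[-1,1,0,0],[-4,1,1,0],[-3,-2,-2,1]] U=[[3,1,-1,1],[0,1,-3,3],[0,0,-4,-1],[0,0,0,2]]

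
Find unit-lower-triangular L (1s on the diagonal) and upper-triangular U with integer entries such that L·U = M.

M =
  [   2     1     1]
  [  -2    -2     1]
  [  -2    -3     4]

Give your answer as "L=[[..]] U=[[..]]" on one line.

L=[[1,0,0],[-1,1,0],[-1,2,1]] U=[[2,1,1],[0,-1,2],[0,0,1]]

  r1 -= -1·r0 → [0,-1,2]
  r2 -= -1·r0 → [0,-2,5]
  r2 -= 2·r1 → [0,0,1]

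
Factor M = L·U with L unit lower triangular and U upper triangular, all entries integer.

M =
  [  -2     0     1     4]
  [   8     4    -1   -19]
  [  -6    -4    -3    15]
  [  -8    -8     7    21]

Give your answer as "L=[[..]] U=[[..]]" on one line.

L=[[1,0,0,0],[-4,1,0,0],[3,-1,1,0],[4,-2,-3,1]] U=[[-2,0,1,4],[0,4,3,-3],[0,0,-3,0],[0,0,0,-1]]

  r1 -= -4·r0 → [0,4,3,-3]
  r2 -= 3·r0 → [0,-4,-6,3]
  r3 -= 4·r0 → [0,-8,3,5]
  r2 -= -1·r1 → [0,0,-3,0]
  r3 -= -2·r1 → [0,0,9,-1]
  r3 -= -3·r2 → [0,0,0,-1]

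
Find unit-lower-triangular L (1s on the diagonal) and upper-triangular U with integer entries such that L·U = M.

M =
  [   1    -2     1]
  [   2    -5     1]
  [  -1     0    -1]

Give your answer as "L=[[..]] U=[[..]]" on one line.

  row1 -= 2·row0 → [0,-1,-1]
  row2 -= -1·row0 → [0,-2,0]
  row2 -= 2·row1 → [0,0,2]

L=[[1,0,0],[2,1,0],[-1,2,1]] U=[[1,-2,1],[0,-1,-1],[0,0,2]]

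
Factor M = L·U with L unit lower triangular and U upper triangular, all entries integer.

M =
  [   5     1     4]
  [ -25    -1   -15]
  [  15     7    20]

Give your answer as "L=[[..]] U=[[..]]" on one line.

L=[[1,0,0],[-5,1,0],[3,1,1]] U=[[5,1,4],[0,4,5],[0,0,3]]

  row1 -= -5·row0 → [0,4,5]
  row2 -= 3·row0 → [0,4,8]
  row2 -= 1·row1 → [0,0,3]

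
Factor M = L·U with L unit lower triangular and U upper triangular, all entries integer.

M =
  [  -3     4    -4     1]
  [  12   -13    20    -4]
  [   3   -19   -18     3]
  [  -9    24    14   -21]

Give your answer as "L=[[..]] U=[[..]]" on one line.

L=[[1,0,0,0],[-4,1,0,0],[-1,-5,1,0],[3,4,-5,1]] U=[[-3,4,-4,1],[0,3,4,0],[0,0,-2,4],[0,0,0,-4]]

  row1 -= -4·row0 → [0,3,4,0]
  row2 -= -1·row0 → [0,-15,-22,4]
  row3 -= 3·row0 → [0,12,26,-24]
  row2 -= -5·row1 → [0,0,-2,4]
  row3 -= 4·row1 → [0,0,10,-24]
  row3 -= -5·row2 → [0,0,0,-4]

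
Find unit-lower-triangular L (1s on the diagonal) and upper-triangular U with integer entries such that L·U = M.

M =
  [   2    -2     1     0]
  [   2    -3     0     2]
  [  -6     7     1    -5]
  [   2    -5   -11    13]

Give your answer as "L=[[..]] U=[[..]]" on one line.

L=[[1,0,0,0],[1,1,0,0],[-3,-1,1,0],[1,3,-3,1]] U=[[2,-2,1,0],[0,-1,-1,2],[0,0,3,-3],[0,0,0,-2]]

  row1 -= 1·row0 → [0,-1,-1,2]
  row2 -= -3·row0 → [0,1,4,-5]
  row3 -= 1·row0 → [0,-3,-12,13]
  row2 -= -1·row1 → [0,0,3,-3]
  row3 -= 3·row1 → [0,0,-9,7]
  row3 -= -3·row2 → [0,0,0,-2]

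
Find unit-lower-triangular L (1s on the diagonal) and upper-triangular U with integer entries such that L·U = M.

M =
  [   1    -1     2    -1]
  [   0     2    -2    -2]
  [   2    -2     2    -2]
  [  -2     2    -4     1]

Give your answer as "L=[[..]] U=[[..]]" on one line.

  r1 -= 0·r0 → [0,2,-2,-2]
  r2 -= 2·r0 → [0,0,-2,0]
  r3 -= -2·r0 → [0,0,0,-1]
  r2 -= 0·r1 → [0,0,-2,0]
  r3 -= 0·r1 → [0,0,0,-1]
  r3 -= 0·r2 → [0,0,0,-1]

L=[[1,0,0,0],[0,1,0,0],[2,0,1,0],[-2,0,0,1]] U=[[1,-1,2,-1],[0,2,-2,-2],[0,0,-2,0],[0,0,0,-1]]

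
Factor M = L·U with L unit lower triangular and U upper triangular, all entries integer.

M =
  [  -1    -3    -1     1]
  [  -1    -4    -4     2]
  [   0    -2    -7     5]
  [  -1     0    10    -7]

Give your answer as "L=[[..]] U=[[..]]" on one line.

L=[[1,0,0,0],[1,1,0,0],[0,2,1,0],[1,-3,-2,1]] U=[[-1,-3,-1,1],[0,-1,-3,1],[0,0,-1,3],[0,0,0,1]]

  row1 -= 1·row0 → [0,-1,-3,1]
  row2 -= 0·row0 → [0,-2,-7,5]
  row3 -= 1·row0 → [0,3,11,-8]
  row2 -= 2·row1 → [0,0,-1,3]
  row3 -= -3·row1 → [0,0,2,-5]
  row3 -= -2·row2 → [0,0,0,1]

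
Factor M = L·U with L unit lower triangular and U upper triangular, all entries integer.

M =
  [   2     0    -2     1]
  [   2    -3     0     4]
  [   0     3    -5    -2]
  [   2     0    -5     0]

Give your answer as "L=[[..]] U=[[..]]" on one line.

  r1 -= 1·r0 → [0,-3,2,3]
  r2 -= 0·r0 → [0,3,-5,-2]
  r3 -= 1·r0 → [0,0,-3,-1]
  r2 -= -1·r1 → [0,0,-3,1]
  r3 -= 0·r1 → [0,0,-3,-1]
  r3 -= 1·r2 → [0,0,0,-2]

L=[[1,0,0,0],[1,1,0,0],[0,-1,1,0],[1,0,1,1]] U=[[2,0,-2,1],[0,-3,2,3],[0,0,-3,1],[0,0,0,-2]]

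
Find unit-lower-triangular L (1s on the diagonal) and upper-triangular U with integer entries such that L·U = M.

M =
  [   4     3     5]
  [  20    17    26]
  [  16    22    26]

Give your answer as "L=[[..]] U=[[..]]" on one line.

  row1 -= 5·row0 → [0,2,1]
  row2 -= 4·row0 → [0,10,6]
  row2 -= 5·row1 → [0,0,1]

L=[[1,0,0],[5,1,0],[4,5,1]] U=[[4,3,5],[0,2,1],[0,0,1]]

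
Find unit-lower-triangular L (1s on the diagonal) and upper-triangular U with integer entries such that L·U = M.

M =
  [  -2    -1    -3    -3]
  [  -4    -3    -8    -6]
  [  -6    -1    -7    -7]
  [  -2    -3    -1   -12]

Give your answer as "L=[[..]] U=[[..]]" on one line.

L=[[1,0,0,0],[2,1,0,0],[3,-2,1,0],[1,2,-3,1]] U=[[-2,-1,-3,-3],[0,-1,-2,0],[0,0,-2,2],[0,0,0,-3]]

  row1 -= 2·row0 → [0,-1,-2,0]
  row2 -= 3·row0 → [0,2,2,2]
  row3 -= 1·row0 → [0,-2,2,-9]
  row2 -= -2·row1 → [0,0,-2,2]
  row3 -= 2·row1 → [0,0,6,-9]
  row3 -= -3·row2 → [0,0,0,-3]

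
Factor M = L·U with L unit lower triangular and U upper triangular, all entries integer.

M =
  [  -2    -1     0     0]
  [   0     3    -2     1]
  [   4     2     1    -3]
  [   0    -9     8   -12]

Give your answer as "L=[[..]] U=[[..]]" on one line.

L=[[1,0,0,0],[0,1,0,0],[-2,0,1,0],[0,-3,2,1]] U=[[-2,-1,0,0],[0,3,-2,1],[0,0,1,-3],[0,0,0,-3]]

  r1 -= 0·r0 → [0,3,-2,1]
  r2 -= -2·r0 → [0,0,1,-3]
  r3 -= 0·r0 → [0,-9,8,-12]
  r2 -= 0·r1 → [0,0,1,-3]
  r3 -= -3·r1 → [0,0,2,-9]
  r3 -= 2·r2 → [0,0,0,-3]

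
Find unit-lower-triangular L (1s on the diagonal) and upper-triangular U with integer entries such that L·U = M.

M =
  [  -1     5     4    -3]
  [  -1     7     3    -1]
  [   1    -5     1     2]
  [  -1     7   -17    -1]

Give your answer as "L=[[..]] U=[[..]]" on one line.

  r1 -= 1·r0 → [0,2,-1,2]
  r2 -= -1·r0 → [0,0,5,-1]
  r3 -= 1·r0 → [0,2,-21,2]
  r2 -= 0·r1 → [0,0,5,-1]
  r3 -= 1·r1 → [0,0,-20,0]
  r3 -= -4·r2 → [0,0,0,-4]

L=[[1,0,0,0],[1,1,0,0],[-1,0,1,0],[1,1,-4,1]] U=[[-1,5,4,-3],[0,2,-1,2],[0,0,5,-1],[0,0,0,-4]]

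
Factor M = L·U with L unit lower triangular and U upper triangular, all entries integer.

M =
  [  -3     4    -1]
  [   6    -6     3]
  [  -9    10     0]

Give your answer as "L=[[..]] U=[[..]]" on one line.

  R1 -= -2·R0 → [0,2,1]
  R2 -= 3·R0 → [0,-2,3]
  R2 -= -1·R1 → [0,0,4]

L=[[1,0,0],[-2,1,0],[3,-1,1]] U=[[-3,4,-1],[0,2,1],[0,0,4]]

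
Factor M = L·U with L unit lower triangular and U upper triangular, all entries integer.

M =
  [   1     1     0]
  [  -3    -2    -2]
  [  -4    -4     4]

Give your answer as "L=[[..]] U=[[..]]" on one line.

  row1 -= -3·row0 → [0,1,-2]
  row2 -= -4·row0 → [0,0,4]
  row2 -= 0·row1 → [0,0,4]

L=[[1,0,0],[-3,1,0],[-4,0,1]] U=[[1,1,0],[0,1,-2],[0,0,4]]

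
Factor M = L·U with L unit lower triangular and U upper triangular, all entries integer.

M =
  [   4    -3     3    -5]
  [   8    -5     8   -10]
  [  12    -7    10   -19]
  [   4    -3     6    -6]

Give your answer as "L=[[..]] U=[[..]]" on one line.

  r1 -= 2·r0 → [0,1,2,0]
  r2 -= 3·r0 → [0,2,1,-4]
  r3 -= 1·r0 → [0,0,3,-1]
  r2 -= 2·r1 → [0,0,-3,-4]
  r3 -= 0·r1 → [0,0,3,-1]
  r3 -= -1·r2 → [0,0,0,-5]

L=[[1,0,0,0],[2,1,0,0],[3,2,1,0],[1,0,-1,1]] U=[[4,-3,3,-5],[0,1,2,0],[0,0,-3,-4],[0,0,0,-5]]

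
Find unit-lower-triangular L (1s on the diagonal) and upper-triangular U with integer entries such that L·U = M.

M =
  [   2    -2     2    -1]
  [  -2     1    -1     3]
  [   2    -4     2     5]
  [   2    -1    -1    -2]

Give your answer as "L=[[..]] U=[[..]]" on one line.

L=[[1,0,0,0],[-1,1,0,0],[1,2,1,0],[1,-1,1,1]] U=[[2,-2,2,-1],[0,-1,1,2],[0,0,-2,2],[0,0,0,-1]]

  R1 -= -1·R0 → [0,-1,1,2]
  R2 -= 1·R0 → [0,-2,0,6]
  R3 -= 1·R0 → [0,1,-3,-1]
  R2 -= 2·R1 → [0,0,-2,2]
  R3 -= -1·R1 → [0,0,-2,1]
  R3 -= 1·R2 → [0,0,0,-1]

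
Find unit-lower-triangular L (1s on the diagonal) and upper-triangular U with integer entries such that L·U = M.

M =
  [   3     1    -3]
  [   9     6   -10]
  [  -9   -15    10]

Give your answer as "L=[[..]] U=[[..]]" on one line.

  row1 -= 3·row0 → [0,3,-1]
  row2 -= -3·row0 → [0,-12,1]
  row2 -= -4·row1 → [0,0,-3]

L=[[1,0,0],[3,1,0],[-3,-4,1]] U=[[3,1,-3],[0,3,-1],[0,0,-3]]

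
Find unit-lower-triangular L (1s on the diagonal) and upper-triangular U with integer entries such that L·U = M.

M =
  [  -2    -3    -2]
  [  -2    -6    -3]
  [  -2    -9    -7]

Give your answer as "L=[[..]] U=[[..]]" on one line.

L=[[1,0,0],[1,1,0],[1,2,1]] U=[[-2,-3,-2],[0,-3,-1],[0,0,-3]]

  row1 -= 1·row0 → [0,-3,-1]
  row2 -= 1·row0 → [0,-6,-5]
  row2 -= 2·row1 → [0,0,-3]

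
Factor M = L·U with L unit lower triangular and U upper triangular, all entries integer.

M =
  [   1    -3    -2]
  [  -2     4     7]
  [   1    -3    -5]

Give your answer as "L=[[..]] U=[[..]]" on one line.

L=[[1,0,0],[-2,1,0],[1,0,1]] U=[[1,-3,-2],[0,-2,3],[0,0,-3]]

  R1 -= -2·R0 → [0,-2,3]
  R2 -= 1·R0 → [0,0,-3]
  R2 -= 0·R1 → [0,0,-3]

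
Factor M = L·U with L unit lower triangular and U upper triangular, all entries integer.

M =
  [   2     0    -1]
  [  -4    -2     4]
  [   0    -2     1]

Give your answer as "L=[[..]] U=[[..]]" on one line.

L=[[1,0,0],[-2,1,0],[0,1,1]] U=[[2,0,-1],[0,-2,2],[0,0,-1]]

  row1 -= -2·row0 → [0,-2,2]
  row2 -= 0·row0 → [0,-2,1]
  row2 -= 1·row1 → [0,0,-1]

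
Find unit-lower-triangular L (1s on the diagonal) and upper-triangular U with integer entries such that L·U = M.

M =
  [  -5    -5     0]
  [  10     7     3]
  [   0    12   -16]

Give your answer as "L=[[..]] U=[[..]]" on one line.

  R1 -= -2·R0 → [0,-3,3]
  R2 -= 0·R0 → [0,12,-16]
  R2 -= -4·R1 → [0,0,-4]

L=[[1,0,0],[-2,1,0],[0,-4,1]] U=[[-5,-5,0],[0,-3,3],[0,0,-4]]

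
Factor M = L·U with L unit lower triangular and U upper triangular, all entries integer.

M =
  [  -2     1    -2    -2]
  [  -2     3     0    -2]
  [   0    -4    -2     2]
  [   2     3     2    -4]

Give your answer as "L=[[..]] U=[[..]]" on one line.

  r1 -= 1·r0 → [0,2,2,0]
  r2 -= 0·r0 → [0,-4,-2,2]
  r3 -= -1·r0 → [0,4,0,-6]
  r2 -= -2·r1 → [0,0,2,2]
  r3 -= 2·r1 → [0,0,-4,-6]
  r3 -= -2·r2 → [0,0,0,-2]

L=[[1,0,0,0],[1,1,0,0],[0,-2,1,0],[-1,2,-2,1]] U=[[-2,1,-2,-2],[0,2,2,0],[0,0,2,2],[0,0,0,-2]]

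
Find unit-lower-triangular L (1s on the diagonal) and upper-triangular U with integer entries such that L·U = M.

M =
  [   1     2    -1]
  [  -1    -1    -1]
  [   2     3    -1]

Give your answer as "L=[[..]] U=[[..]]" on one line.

L=[[1,0,0],[-1,1,0],[2,-1,1]] U=[[1,2,-1],[0,1,-2],[0,0,-1]]

  row1 -= -1·row0 → [0,1,-2]
  row2 -= 2·row0 → [0,-1,1]
  row2 -= -1·row1 → [0,0,-1]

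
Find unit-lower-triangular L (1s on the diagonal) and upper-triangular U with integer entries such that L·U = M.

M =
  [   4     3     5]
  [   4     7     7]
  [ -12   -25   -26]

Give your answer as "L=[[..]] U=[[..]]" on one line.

L=[[1,0,0],[1,1,0],[-3,-4,1]] U=[[4,3,5],[0,4,2],[0,0,-3]]

  r1 -= 1·r0 → [0,4,2]
  r2 -= -3·r0 → [0,-16,-11]
  r2 -= -4·r1 → [0,0,-3]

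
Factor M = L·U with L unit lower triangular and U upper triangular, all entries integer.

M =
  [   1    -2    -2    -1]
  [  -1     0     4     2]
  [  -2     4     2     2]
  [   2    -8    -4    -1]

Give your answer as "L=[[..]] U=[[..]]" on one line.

  row1 -= -1·row0 → [0,-2,2,1]
  row2 -= -2·row0 → [0,0,-2,0]
  row3 -= 2·row0 → [0,-4,0,1]
  row2 -= 0·row1 → [0,0,-2,0]
  row3 -= 2·row1 → [0,0,-4,-1]
  row3 -= 2·row2 → [0,0,0,-1]

L=[[1,0,0,0],[-1,1,0,0],[-2,0,1,0],[2,2,2,1]] U=[[1,-2,-2,-1],[0,-2,2,1],[0,0,-2,0],[0,0,0,-1]]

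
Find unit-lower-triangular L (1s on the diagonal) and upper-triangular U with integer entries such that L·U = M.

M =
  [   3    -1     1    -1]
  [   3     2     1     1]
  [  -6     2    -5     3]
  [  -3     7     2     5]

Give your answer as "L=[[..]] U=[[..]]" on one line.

  row1 -= 1·row0 → [0,3,0,2]
  row2 -= -2·row0 → [0,0,-3,1]
  row3 -= -1·row0 → [0,6,3,4]
  row2 -= 0·row1 → [0,0,-3,1]
  row3 -= 2·row1 → [0,0,3,0]
  row3 -= -1·row2 → [0,0,0,1]

L=[[1,0,0,0],[1,1,0,0],[-2,0,1,0],[-1,2,-1,1]] U=[[3,-1,1,-1],[0,3,0,2],[0,0,-3,1],[0,0,0,1]]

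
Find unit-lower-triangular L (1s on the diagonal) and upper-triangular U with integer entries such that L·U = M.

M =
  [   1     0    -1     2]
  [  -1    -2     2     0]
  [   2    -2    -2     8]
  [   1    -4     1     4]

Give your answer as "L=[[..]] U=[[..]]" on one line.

  R1 -= -1·R0 → [0,-2,1,2]
  R2 -= 2·R0 → [0,-2,0,4]
  R3 -= 1·R0 → [0,-4,2,2]
  R2 -= 1·R1 → [0,0,-1,2]
  R3 -= 2·R1 → [0,0,0,-2]
  R3 -= 0·R2 → [0,0,0,-2]

L=[[1,0,0,0],[-1,1,0,0],[2,1,1,0],[1,2,0,1]] U=[[1,0,-1,2],[0,-2,1,2],[0,0,-1,2],[0,0,0,-2]]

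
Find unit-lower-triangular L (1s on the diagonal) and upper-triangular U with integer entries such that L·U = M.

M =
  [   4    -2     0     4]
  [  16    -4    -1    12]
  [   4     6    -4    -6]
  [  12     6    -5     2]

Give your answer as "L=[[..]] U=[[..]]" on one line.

L=[[1,0,0,0],[4,1,0,0],[1,2,1,0],[3,3,1,1]] U=[[4,-2,0,4],[0,4,-1,-4],[0,0,-2,-2],[0,0,0,4]]

  R1 -= 4·R0 → [0,4,-1,-4]
  R2 -= 1·R0 → [0,8,-4,-10]
  R3 -= 3·R0 → [0,12,-5,-10]
  R2 -= 2·R1 → [0,0,-2,-2]
  R3 -= 3·R1 → [0,0,-2,2]
  R3 -= 1·R2 → [0,0,0,4]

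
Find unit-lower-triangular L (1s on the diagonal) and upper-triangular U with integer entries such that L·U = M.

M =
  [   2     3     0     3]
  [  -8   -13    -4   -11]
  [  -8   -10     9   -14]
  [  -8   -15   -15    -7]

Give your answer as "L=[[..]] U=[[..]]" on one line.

  R1 -= -4·R0 → [0,-1,-4,1]
  R2 -= -4·R0 → [0,2,9,-2]
  R3 -= -4·R0 → [0,-3,-15,5]
  R2 -= -2·R1 → [0,0,1,0]
  R3 -= 3·R1 → [0,0,-3,2]
  R3 -= -3·R2 → [0,0,0,2]

L=[[1,0,0,0],[-4,1,0,0],[-4,-2,1,0],[-4,3,-3,1]] U=[[2,3,0,3],[0,-1,-4,1],[0,0,1,0],[0,0,0,2]]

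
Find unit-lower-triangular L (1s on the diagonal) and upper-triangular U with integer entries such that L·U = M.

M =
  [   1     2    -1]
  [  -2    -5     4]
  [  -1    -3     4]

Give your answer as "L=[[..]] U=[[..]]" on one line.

L=[[1,0,0],[-2,1,0],[-1,1,1]] U=[[1,2,-1],[0,-1,2],[0,0,1]]

  row1 -= -2·row0 → [0,-1,2]
  row2 -= -1·row0 → [0,-1,3]
  row2 -= 1·row1 → [0,0,1]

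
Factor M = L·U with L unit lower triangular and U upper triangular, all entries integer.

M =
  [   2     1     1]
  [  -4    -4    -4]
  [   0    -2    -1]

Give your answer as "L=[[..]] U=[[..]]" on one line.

L=[[1,0,0],[-2,1,0],[0,1,1]] U=[[2,1,1],[0,-2,-2],[0,0,1]]

  row1 -= -2·row0 → [0,-2,-2]
  row2 -= 0·row0 → [0,-2,-1]
  row2 -= 1·row1 → [0,0,1]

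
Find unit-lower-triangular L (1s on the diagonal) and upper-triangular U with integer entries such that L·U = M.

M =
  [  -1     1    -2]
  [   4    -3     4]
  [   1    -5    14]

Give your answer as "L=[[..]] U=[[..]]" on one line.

  r1 -= -4·r0 → [0,1,-4]
  r2 -= -1·r0 → [0,-4,12]
  r2 -= -4·r1 → [0,0,-4]

L=[[1,0,0],[-4,1,0],[-1,-4,1]] U=[[-1,1,-2],[0,1,-4],[0,0,-4]]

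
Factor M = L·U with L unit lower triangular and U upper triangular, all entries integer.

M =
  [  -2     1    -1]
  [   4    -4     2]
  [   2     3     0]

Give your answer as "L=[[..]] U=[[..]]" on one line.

  R1 -= -2·R0 → [0,-2,0]
  R2 -= -1·R0 → [0,4,-1]
  R2 -= -2·R1 → [0,0,-1]

L=[[1,0,0],[-2,1,0],[-1,-2,1]] U=[[-2,1,-1],[0,-2,0],[0,0,-1]]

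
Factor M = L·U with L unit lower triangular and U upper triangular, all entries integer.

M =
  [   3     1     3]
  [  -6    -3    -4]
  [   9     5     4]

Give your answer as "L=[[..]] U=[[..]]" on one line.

  row1 -= -2·row0 → [0,-1,2]
  row2 -= 3·row0 → [0,2,-5]
  row2 -= -2·row1 → [0,0,-1]

L=[[1,0,0],[-2,1,0],[3,-2,1]] U=[[3,1,3],[0,-1,2],[0,0,-1]]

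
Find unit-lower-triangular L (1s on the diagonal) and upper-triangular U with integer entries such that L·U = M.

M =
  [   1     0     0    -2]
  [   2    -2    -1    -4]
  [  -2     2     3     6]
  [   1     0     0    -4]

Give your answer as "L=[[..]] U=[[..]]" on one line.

  R1 -= 2·R0 → [0,-2,-1,0]
  R2 -= -2·R0 → [0,2,3,2]
  R3 -= 1·R0 → [0,0,0,-2]
  R2 -= -1·R1 → [0,0,2,2]
  R3 -= 0·R1 → [0,0,0,-2]
  R3 -= 0·R2 → [0,0,0,-2]

L=[[1,0,0,0],[2,1,0,0],[-2,-1,1,0],[1,0,0,1]] U=[[1,0,0,-2],[0,-2,-1,0],[0,0,2,2],[0,0,0,-2]]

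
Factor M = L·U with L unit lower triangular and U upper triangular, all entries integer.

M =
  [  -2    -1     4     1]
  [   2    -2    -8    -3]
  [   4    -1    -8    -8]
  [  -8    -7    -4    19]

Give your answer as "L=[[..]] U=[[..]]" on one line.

L=[[1,0,0,0],[-1,1,0,0],[-2,1,1,0],[4,1,-4,1]] U=[[-2,-1,4,1],[0,-3,-4,-2],[0,0,4,-4],[0,0,0,1]]

  R1 -= -1·R0 → [0,-3,-4,-2]
  R2 -= -2·R0 → [0,-3,0,-6]
  R3 -= 4·R0 → [0,-3,-20,15]
  R2 -= 1·R1 → [0,0,4,-4]
  R3 -= 1·R1 → [0,0,-16,17]
  R3 -= -4·R2 → [0,0,0,1]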